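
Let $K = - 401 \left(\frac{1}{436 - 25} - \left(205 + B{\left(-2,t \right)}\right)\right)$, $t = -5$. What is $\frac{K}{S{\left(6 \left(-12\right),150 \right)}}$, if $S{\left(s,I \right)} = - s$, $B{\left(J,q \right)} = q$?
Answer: $\frac{32961799}{29592} \approx 1113.9$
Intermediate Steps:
$K = \frac{32961799}{411}$ ($K = - 401 \left(\frac{1}{436 - 25} - 200\right) = - 401 \left(\frac{1}{411} + \left(-205 + 5\right)\right) = - 401 \left(\frac{1}{411} - 200\right) = \left(-401\right) \left(- \frac{82199}{411}\right) = \frac{32961799}{411} \approx 80199.0$)
$\frac{K}{S{\left(6 \left(-12\right),150 \right)}} = \frac{32961799}{411 \left(- 6 \left(-12\right)\right)} = \frac{32961799}{411 \left(\left(-1\right) \left(-72\right)\right)} = \frac{32961799}{411 \cdot 72} = \frac{32961799}{411} \cdot \frac{1}{72} = \frac{32961799}{29592}$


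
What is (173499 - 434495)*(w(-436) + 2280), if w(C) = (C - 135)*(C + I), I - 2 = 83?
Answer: -52904150196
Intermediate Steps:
I = 85 (I = 2 + 83 = 85)
w(C) = (-135 + C)*(85 + C) (w(C) = (C - 135)*(C + 85) = (-135 + C)*(85 + C))
(173499 - 434495)*(w(-436) + 2280) = (173499 - 434495)*((-11475 + (-436)**2 - 50*(-436)) + 2280) = -260996*((-11475 + 190096 + 21800) + 2280) = -260996*(200421 + 2280) = -260996*202701 = -52904150196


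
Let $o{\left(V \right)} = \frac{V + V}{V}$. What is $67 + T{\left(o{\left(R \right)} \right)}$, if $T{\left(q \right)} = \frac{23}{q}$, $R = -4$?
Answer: $\frac{157}{2} \approx 78.5$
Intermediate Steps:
$o{\left(V \right)} = 2$ ($o{\left(V \right)} = \frac{2 V}{V} = 2$)
$67 + T{\left(o{\left(R \right)} \right)} = 67 + \frac{23}{2} = \frac{157}{2}$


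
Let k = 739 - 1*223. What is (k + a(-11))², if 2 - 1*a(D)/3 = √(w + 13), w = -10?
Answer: 272511 - 3132*√3 ≈ 2.6709e+5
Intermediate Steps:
k = 516 (k = 739 - 223 = 516)
a(D) = 6 - 3*√3 (a(D) = 6 - 3*√(-10 + 13) = 6 - 3*√3)
(k + a(-11))² = (516 + (6 - 3*√3))² = (522 - 3*√3)²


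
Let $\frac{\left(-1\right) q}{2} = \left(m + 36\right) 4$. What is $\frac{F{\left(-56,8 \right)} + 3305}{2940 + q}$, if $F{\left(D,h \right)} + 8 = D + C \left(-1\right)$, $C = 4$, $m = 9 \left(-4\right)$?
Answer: $\frac{1079}{980} \approx 1.101$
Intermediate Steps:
$m = -36$
$F{\left(D,h \right)} = -12 + D$ ($F{\left(D,h \right)} = -8 + \left(D + 4 \left(-1\right)\right) = -8 + \left(D - 4\right) = -8 + \left(-4 + D\right) = -12 + D$)
$q = 0$ ($q = - 2 \left(-36 + 36\right) 4 = - 2 \cdot 0 \cdot 4 = \left(-2\right) 0 = 0$)
$\frac{F{\left(-56,8 \right)} + 3305}{2940 + q} = \frac{\left(-12 - 56\right) + 3305}{2940 + 0} = \frac{-68 + 3305}{2940} = 3237 \cdot \frac{1}{2940} = \frac{1079}{980}$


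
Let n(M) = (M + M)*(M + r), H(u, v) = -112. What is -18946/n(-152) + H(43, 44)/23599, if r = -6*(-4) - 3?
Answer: -225783471/469903288 ≈ -0.48049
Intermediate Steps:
r = 21 (r = 24 - 3 = 21)
n(M) = 2*M*(21 + M) (n(M) = (M + M)*(M + 21) = (2*M)*(21 + M) = 2*M*(21 + M))
-18946/n(-152) + H(43, 44)/23599 = -18946*(-1/(304*(21 - 152))) - 112/23599 = -18946/(2*(-152)*(-131)) - 112*1/23599 = -18946/39824 - 112/23599 = -18946*1/39824 - 112/23599 = -9473/19912 - 112/23599 = -225783471/469903288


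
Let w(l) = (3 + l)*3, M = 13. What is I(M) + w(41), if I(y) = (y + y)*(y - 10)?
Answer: 210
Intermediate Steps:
w(l) = 9 + 3*l
I(y) = 2*y*(-10 + y) (I(y) = (2*y)*(-10 + y) = 2*y*(-10 + y))
I(M) + w(41) = 2*13*(-10 + 13) + (9 + 3*41) = 2*13*3 + (9 + 123) = 78 + 132 = 210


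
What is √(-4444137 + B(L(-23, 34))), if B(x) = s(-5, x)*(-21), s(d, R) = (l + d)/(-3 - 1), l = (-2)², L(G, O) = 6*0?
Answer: I*√17776569/2 ≈ 2108.1*I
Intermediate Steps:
L(G, O) = 0
l = 4
s(d, R) = -1 - d/4 (s(d, R) = (4 + d)/(-3 - 1) = (4 + d)/(-4) = (4 + d)*(-¼) = -1 - d/4)
B(x) = -21/4 (B(x) = (-1 - ¼*(-5))*(-21) = (-1 + 5/4)*(-21) = (¼)*(-21) = -21/4)
√(-4444137 + B(L(-23, 34))) = √(-4444137 - 21/4) = √(-17776569/4) = I*√17776569/2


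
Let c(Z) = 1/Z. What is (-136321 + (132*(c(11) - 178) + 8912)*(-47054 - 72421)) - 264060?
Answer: 1740589319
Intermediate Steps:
(-136321 + (132*(c(11) - 178) + 8912)*(-47054 - 72421)) - 264060 = (-136321 + (132*(1/11 - 178) + 8912)*(-47054 - 72421)) - 264060 = (-136321 + (132*(1/11 - 178) + 8912)*(-119475)) - 264060 = (-136321 + (132*(-1957/11) + 8912)*(-119475)) - 264060 = (-136321 + (-23484 + 8912)*(-119475)) - 264060 = (-136321 - 14572*(-119475)) - 264060 = (-136321 + 1740989700) - 264060 = 1740853379 - 264060 = 1740589319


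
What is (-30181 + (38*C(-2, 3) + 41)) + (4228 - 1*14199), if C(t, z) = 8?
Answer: -39807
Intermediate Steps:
(-30181 + (38*C(-2, 3) + 41)) + (4228 - 1*14199) = (-30181 + (38*8 + 41)) + (4228 - 1*14199) = (-30181 + (304 + 41)) + (4228 - 14199) = (-30181 + 345) - 9971 = -29836 - 9971 = -39807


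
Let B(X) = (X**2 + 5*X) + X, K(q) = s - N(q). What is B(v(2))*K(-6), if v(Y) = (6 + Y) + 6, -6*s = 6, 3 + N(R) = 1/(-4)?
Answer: 630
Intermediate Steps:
N(R) = -13/4 (N(R) = -3 + 1/(-4) = -3 - 1/4 = -13/4)
s = -1 (s = -1/6*6 = -1)
v(Y) = 12 + Y
K(q) = 9/4 (K(q) = -1 - 1*(-13/4) = -1 + 13/4 = 9/4)
B(X) = X**2 + 6*X
B(v(2))*K(-6) = ((12 + 2)*(6 + (12 + 2)))*(9/4) = (14*(6 + 14))*(9/4) = (14*20)*(9/4) = 280*(9/4) = 630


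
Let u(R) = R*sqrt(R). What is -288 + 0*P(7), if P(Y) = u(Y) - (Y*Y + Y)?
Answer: -288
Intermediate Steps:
u(R) = R**(3/2)
P(Y) = Y**(3/2) - Y - Y**2 (P(Y) = Y**(3/2) - (Y*Y + Y) = Y**(3/2) - (Y**2 + Y) = Y**(3/2) - (Y + Y**2) = Y**(3/2) + (-Y - Y**2) = Y**(3/2) - Y - Y**2)
-288 + 0*P(7) = -288 + 0*(7**(3/2) - 1*7 - 1*7**2) = -288 + 0*(7*sqrt(7) - 7 - 1*49) = -288 + 0*(7*sqrt(7) - 7 - 49) = -288 + 0*(-56 + 7*sqrt(7)) = -288 + 0 = -288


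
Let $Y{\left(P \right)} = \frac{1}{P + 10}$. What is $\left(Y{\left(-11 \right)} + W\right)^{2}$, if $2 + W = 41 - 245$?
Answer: $42849$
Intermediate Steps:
$W = -206$ ($W = -2 + \left(41 - 245\right) = -2 - 204 = -206$)
$Y{\left(P \right)} = \frac{1}{10 + P}$
$\left(Y{\left(-11 \right)} + W\right)^{2} = \left(\frac{1}{10 - 11} - 206\right)^{2} = \left(\frac{1}{-1} - 206\right)^{2} = \left(-1 - 206\right)^{2} = \left(-207\right)^{2} = 42849$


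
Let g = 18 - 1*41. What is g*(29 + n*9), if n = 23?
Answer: -5428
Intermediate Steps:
g = -23 (g = 18 - 41 = -23)
g*(29 + n*9) = -23*(29 + 23*9) = -23*(29 + 207) = -23*236 = -5428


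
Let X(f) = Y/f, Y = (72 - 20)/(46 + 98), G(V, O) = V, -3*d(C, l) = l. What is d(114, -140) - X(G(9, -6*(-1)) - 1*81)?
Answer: 120973/2592 ≈ 46.672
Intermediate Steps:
d(C, l) = -l/3
Y = 13/36 (Y = 52/144 = 52*(1/144) = 13/36 ≈ 0.36111)
X(f) = 13/(36*f)
d(114, -140) - X(G(9, -6*(-1)) - 1*81) = -1/3*(-140) - 13/(36*(9 - 1*81)) = 140/3 - 13/(36*(9 - 81)) = 140/3 - 13/(36*(-72)) = 140/3 - 13*(-1)/(36*72) = 140/3 - 1*(-13/2592) = 140/3 + 13/2592 = 120973/2592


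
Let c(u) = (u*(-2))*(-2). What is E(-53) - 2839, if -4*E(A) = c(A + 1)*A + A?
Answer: -22327/4 ≈ -5581.8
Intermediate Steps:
c(u) = 4*u (c(u) = -2*u*(-2) = 4*u)
E(A) = -A/4 - A*(4 + 4*A)/4 (E(A) = -((4*(A + 1))*A + A)/4 = -((4*(1 + A))*A + A)/4 = -((4 + 4*A)*A + A)/4 = -(A*(4 + 4*A) + A)/4 = -(A + A*(4 + 4*A))/4 = -A/4 - A*(4 + 4*A)/4)
E(-53) - 2839 = -¼*(-53)*(5 + 4*(-53)) - 2839 = -¼*(-53)*(5 - 212) - 2839 = -¼*(-53)*(-207) - 2839 = -10971/4 - 2839 = -22327/4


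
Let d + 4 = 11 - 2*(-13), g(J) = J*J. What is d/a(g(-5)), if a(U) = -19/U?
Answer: -825/19 ≈ -43.421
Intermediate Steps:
g(J) = J²
d = 33 (d = -4 + (11 - 2*(-13)) = -4 + (11 + 26) = -4 + 37 = 33)
d/a(g(-5)) = 33/((-19/((-5)²))) = 33/((-19/25)) = 33/((-19*1/25)) = 33/(-19/25) = 33*(-25/19) = -825/19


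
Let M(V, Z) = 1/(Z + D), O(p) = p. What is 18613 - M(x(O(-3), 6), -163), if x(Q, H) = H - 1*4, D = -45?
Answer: 3871505/208 ≈ 18613.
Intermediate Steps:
x(Q, H) = -4 + H (x(Q, H) = H - 4 = -4 + H)
M(V, Z) = 1/(-45 + Z) (M(V, Z) = 1/(Z - 45) = 1/(-45 + Z))
18613 - M(x(O(-3), 6), -163) = 18613 - 1/(-45 - 163) = 18613 - 1/(-208) = 18613 - 1*(-1/208) = 18613 + 1/208 = 3871505/208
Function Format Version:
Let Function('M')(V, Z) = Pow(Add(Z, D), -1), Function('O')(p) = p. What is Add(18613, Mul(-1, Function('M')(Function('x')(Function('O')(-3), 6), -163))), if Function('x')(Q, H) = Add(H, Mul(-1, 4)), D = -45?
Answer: Rational(3871505, 208) ≈ 18613.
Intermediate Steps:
Function('x')(Q, H) = Add(-4, H) (Function('x')(Q, H) = Add(H, -4) = Add(-4, H))
Function('M')(V, Z) = Pow(Add(-45, Z), -1) (Function('M')(V, Z) = Pow(Add(Z, -45), -1) = Pow(Add(-45, Z), -1))
Add(18613, Mul(-1, Function('M')(Function('x')(Function('O')(-3), 6), -163))) = Add(18613, Mul(-1, Pow(Add(-45, -163), -1))) = Add(18613, Mul(-1, Pow(-208, -1))) = Add(18613, Mul(-1, Rational(-1, 208))) = Add(18613, Rational(1, 208)) = Rational(3871505, 208)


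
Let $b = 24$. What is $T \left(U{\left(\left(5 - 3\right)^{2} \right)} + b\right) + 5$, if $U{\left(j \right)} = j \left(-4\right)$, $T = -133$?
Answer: $-1059$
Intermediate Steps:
$U{\left(j \right)} = - 4 j$
$T \left(U{\left(\left(5 - 3\right)^{2} \right)} + b\right) + 5 = - 133 \left(- 4 \left(5 - 3\right)^{2} + 24\right) + 5 = - 133 \left(- 4 \cdot 2^{2} + 24\right) + 5 = - 133 \left(\left(-4\right) 4 + 24\right) + 5 = - 133 \left(-16 + 24\right) + 5 = \left(-133\right) 8 + 5 = -1064 + 5 = -1059$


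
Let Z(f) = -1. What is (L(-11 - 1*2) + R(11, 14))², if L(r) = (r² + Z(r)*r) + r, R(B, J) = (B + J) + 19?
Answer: 45369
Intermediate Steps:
R(B, J) = 19 + B + J
L(r) = r² (L(r) = (r² - r) + r = r²)
(L(-11 - 1*2) + R(11, 14))² = ((-11 - 1*2)² + (19 + 11 + 14))² = ((-11 - 2)² + 44)² = ((-13)² + 44)² = (169 + 44)² = 213² = 45369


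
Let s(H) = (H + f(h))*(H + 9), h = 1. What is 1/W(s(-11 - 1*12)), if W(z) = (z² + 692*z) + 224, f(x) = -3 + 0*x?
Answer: 1/384608 ≈ 2.6000e-6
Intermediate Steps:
f(x) = -3 (f(x) = -3 + 0 = -3)
s(H) = (-3 + H)*(9 + H) (s(H) = (H - 3)*(H + 9) = (-3 + H)*(9 + H))
W(z) = 224 + z² + 692*z
1/W(s(-11 - 1*12)) = 1/(224 + (-27 + (-11 - 1*12)² + 6*(-11 - 1*12))² + 692*(-27 + (-11 - 1*12)² + 6*(-11 - 1*12))) = 1/(224 + (-27 + (-11 - 12)² + 6*(-11 - 12))² + 692*(-27 + (-11 - 12)² + 6*(-11 - 12))) = 1/(224 + (-27 + (-23)² + 6*(-23))² + 692*(-27 + (-23)² + 6*(-23))) = 1/(224 + (-27 + 529 - 138)² + 692*(-27 + 529 - 138)) = 1/(224 + 364² + 692*364) = 1/(224 + 132496 + 251888) = 1/384608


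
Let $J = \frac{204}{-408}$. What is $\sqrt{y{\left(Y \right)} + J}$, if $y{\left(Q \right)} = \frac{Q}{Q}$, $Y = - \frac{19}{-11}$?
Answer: $\frac{\sqrt{2}}{2} \approx 0.70711$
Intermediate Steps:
$Y = \frac{19}{11}$ ($Y = \left(-19\right) \left(- \frac{1}{11}\right) = \frac{19}{11} \approx 1.7273$)
$J = - \frac{1}{2}$ ($J = 204 \left(- \frac{1}{408}\right) = - \frac{1}{2} \approx -0.5$)
$y{\left(Q \right)} = 1$
$\sqrt{y{\left(Y \right)} + J} = \sqrt{1 - \frac{1}{2}} = \sqrt{\frac{1}{2}} = \frac{\sqrt{2}}{2}$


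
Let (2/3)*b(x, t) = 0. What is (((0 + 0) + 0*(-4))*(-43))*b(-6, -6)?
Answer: 0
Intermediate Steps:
b(x, t) = 0 (b(x, t) = (3/2)*0 = 0)
(((0 + 0) + 0*(-4))*(-43))*b(-6, -6) = (((0 + 0) + 0*(-4))*(-43))*0 = ((0 + 0)*(-43))*0 = (0*(-43))*0 = 0*0 = 0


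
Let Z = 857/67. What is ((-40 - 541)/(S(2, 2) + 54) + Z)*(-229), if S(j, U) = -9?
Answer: 82898/3015 ≈ 27.495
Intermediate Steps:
Z = 857/67 (Z = 857*(1/67) = 857/67 ≈ 12.791)
((-40 - 541)/(S(2, 2) + 54) + Z)*(-229) = ((-40 - 541)/(-9 + 54) + 857/67)*(-229) = (-581/45 + 857/67)*(-229) = -362/3015*(-229) = 82898/3015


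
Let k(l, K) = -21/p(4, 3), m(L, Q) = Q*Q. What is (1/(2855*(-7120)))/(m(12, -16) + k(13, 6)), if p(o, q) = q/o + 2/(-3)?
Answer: -1/81310400 ≈ -1.2299e-8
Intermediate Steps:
p(o, q) = -2/3 + q/o (p(o, q) = q/o + 2*(-1/3) = q/o - 2/3 = -2/3 + q/o)
m(L, Q) = Q**2
k(l, K) = -252 (k(l, K) = -21/(-2/3 + 3/4) = -21/1/12 = -21*12 = -252)
(1/(2855*(-7120)))/(m(12, -16) + k(13, 6)) = (1/(2855*(-7120)))/((-16)**2 - 252) = ((1/2855)*(-1/7120))/(256 - 252) = -1/20327600/4 = (1/4)*(-1/20327600) = -1/81310400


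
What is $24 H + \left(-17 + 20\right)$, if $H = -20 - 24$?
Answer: $-1053$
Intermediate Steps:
$H = -44$ ($H = -20 - 24 = -44$)
$24 H + \left(-17 + 20\right) = 24 \left(-44\right) + \left(-17 + 20\right) = -1056 + 3 = -1053$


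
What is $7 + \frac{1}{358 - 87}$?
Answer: $\frac{1898}{271} \approx 7.0037$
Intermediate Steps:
$7 + \frac{1}{358 - 87} = 7 + \frac{1}{271} = \frac{1898}{271}$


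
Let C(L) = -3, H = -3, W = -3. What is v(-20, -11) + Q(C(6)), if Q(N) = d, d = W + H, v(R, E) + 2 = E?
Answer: -19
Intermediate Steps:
v(R, E) = -2 + E
d = -6 (d = -3 - 3 = -6)
Q(N) = -6
v(-20, -11) + Q(C(6)) = (-2 - 11) - 6 = -13 - 6 = -19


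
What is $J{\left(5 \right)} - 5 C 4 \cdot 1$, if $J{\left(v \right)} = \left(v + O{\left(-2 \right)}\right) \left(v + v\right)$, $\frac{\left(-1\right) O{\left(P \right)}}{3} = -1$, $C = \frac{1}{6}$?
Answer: $\frac{230}{3} \approx 76.667$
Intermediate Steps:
$C = \frac{1}{6} \approx 0.16667$
$O{\left(P \right)} = 3$ ($O{\left(P \right)} = \left(-3\right) \left(-1\right) = 3$)
$J{\left(v \right)} = 2 v \left(3 + v\right)$ ($J{\left(v \right)} = \left(v + 3\right) \left(v + v\right) = \left(3 + v\right) 2 v = 2 v \left(3 + v\right)$)
$J{\left(5 \right)} - 5 C 4 \cdot 1 = 2 \cdot 5 \left(3 + 5\right) - 5 \cdot \frac{1}{6} \cdot 4 \cdot 1 = 2 \cdot 5 \cdot 8 - 5 \cdot \frac{2}{3} \cdot 1 = 80 - \frac{10}{3} = \frac{230}{3}$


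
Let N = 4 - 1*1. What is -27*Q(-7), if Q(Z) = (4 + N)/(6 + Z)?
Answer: 189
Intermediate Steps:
N = 3 (N = 4 - 1 = 3)
Q(Z) = 7/(6 + Z) (Q(Z) = (4 + 3)/(6 + Z) = 7/(6 + Z))
-27*Q(-7) = -189/(6 - 7) = -189/(-1) = -189*(-1) = -27*(-7) = 189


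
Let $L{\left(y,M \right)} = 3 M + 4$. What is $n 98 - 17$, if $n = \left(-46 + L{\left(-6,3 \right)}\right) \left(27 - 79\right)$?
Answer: $168151$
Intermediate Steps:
$L{\left(y,M \right)} = 4 + 3 M$
$n = 1716$ ($n = \left(-46 + \left(4 + 3 \cdot 3\right)\right) \left(27 - 79\right) = \left(-46 + \left(4 + 9\right)\right) \left(-52\right) = \left(-46 + 13\right) \left(-52\right) = \left(-33\right) \left(-52\right) = 1716$)
$n 98 - 17 = 1716 \cdot 98 - 17 = 168168 - 17 = 168151$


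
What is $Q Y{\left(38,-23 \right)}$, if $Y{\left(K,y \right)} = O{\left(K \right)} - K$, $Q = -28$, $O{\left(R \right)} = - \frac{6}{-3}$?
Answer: $1008$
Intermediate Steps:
$O{\left(R \right)} = 2$ ($O{\left(R \right)} = \left(-6\right) \left(- \frac{1}{3}\right) = 2$)
$Y{\left(K,y \right)} = 2 - K$
$Q Y{\left(38,-23 \right)} = - 28 \left(2 - 38\right) = \left(-28\right) \left(-36\right) = 1008$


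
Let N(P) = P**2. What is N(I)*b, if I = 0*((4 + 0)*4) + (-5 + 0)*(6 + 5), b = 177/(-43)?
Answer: -535425/43 ≈ -12452.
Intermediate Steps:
b = -177/43 (b = 177*(-1/43) = -177/43 ≈ -4.1163)
I = -55 (I = 0*(4*4) - 5*11 = 0*16 - 55 = 0 - 55 = -55)
N(I)*b = (-55)**2*(-177/43) = 3025*(-177/43) = -535425/43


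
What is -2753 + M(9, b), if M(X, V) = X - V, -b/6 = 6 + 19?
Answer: -2594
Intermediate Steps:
b = -150 (b = -6*(6 + 19) = -6*25 = -150)
-2753 + M(9, b) = -2753 + (9 - 1*(-150)) = -2753 + (9 + 150) = -2753 + 159 = -2594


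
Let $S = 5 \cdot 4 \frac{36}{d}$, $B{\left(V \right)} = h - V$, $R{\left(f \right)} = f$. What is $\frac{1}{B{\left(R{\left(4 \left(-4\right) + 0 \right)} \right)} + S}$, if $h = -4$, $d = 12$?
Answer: $\frac{1}{72} \approx 0.013889$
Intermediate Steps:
$B{\left(V \right)} = -4 - V$
$S = 60$ ($S = 5 \cdot 4 \cdot \frac{36}{12} = 20 \cdot 36 \cdot \frac{1}{12} = 20 \cdot 3 = 60$)
$\frac{1}{B{\left(R{\left(4 \left(-4\right) + 0 \right)} \right)} + S} = \frac{1}{\left(-4 - \left(4 \left(-4\right) + 0\right)\right) + 60} = \frac{1}{\left(-4 - \left(-16 + 0\right)\right) + 60} = \frac{1}{\left(-4 - -16\right) + 60} = \frac{1}{\left(-4 + 16\right) + 60} = \frac{1}{12 + 60} = \frac{1}{72}$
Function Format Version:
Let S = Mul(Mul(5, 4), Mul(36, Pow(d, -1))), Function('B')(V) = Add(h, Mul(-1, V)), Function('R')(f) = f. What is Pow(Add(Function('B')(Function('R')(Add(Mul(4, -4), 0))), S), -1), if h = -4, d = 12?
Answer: Rational(1, 72) ≈ 0.013889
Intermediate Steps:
Function('B')(V) = Add(-4, Mul(-1, V))
S = 60 (S = Mul(Mul(5, 4), Mul(36, Pow(12, -1))) = Mul(20, Mul(36, Rational(1, 12))) = Mul(20, 3) = 60)
Pow(Add(Function('B')(Function('R')(Add(Mul(4, -4), 0))), S), -1) = Pow(Add(Add(-4, Mul(-1, Add(Mul(4, -4), 0))), 60), -1) = Pow(Add(Add(-4, Mul(-1, Add(-16, 0))), 60), -1) = Pow(Add(Add(-4, Mul(-1, -16)), 60), -1) = Pow(Add(Add(-4, 16), 60), -1) = Pow(Add(12, 60), -1) = Pow(72, -1) = Rational(1, 72)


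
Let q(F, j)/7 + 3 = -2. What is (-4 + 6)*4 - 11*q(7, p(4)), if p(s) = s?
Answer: 393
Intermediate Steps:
q(F, j) = -35 (q(F, j) = -21 + 7*(-2) = -21 - 14 = -35)
(-4 + 6)*4 - 11*q(7, p(4)) = (-4 + 6)*4 - 11*(-35) = 2*4 + 385 = 8 + 385 = 393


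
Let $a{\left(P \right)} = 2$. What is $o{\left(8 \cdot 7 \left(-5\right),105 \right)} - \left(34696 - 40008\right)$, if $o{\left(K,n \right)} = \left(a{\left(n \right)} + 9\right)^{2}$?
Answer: $5433$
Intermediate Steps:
$o{\left(K,n \right)} = 121$ ($o{\left(K,n \right)} = \left(2 + 9\right)^{2} = 11^{2} = 121$)
$o{\left(8 \cdot 7 \left(-5\right),105 \right)} - \left(34696 - 40008\right) = 121 - \left(34696 - 40008\right) = 121 - -5312 = 121 + 5312 = 5433$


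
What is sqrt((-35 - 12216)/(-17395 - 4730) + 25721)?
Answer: 4*sqrt(31477756110)/4425 ≈ 160.38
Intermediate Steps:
sqrt((-35 - 12216)/(-17395 - 4730) + 25721) = sqrt(-12251/(-22125) + 25721) = sqrt(-12251*(-1/22125) + 25721) = sqrt(12251/22125 + 25721) = sqrt(569089376/22125) = 4*sqrt(31477756110)/4425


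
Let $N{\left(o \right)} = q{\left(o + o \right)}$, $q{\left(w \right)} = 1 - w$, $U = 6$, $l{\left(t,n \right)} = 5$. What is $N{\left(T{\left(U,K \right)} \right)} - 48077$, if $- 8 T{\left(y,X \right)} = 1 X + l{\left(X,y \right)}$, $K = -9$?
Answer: $-48077$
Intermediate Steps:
$T{\left(y,X \right)} = - \frac{5}{8} - \frac{X}{8}$ ($T{\left(y,X \right)} = - \frac{1 X + 5}{8} = - \frac{X + 5}{8} = - \frac{5 + X}{8} = - \frac{5}{8} - \frac{X}{8}$)
$N{\left(o \right)} = 1 - 2 o$ ($N{\left(o \right)} = 1 - \left(o + o\right) = 1 - 2 o$)
$N{\left(T{\left(U,K \right)} \right)} - 48077 = \left(1 - 2 \left(- \frac{5}{8} - - \frac{9}{8}\right)\right) - 48077 = \left(1 - 2 \left(- \frac{5}{8} + \frac{9}{8}\right)\right) - 48077 = \left(1 - 1\right) - 48077 = 0 - 48077 = -48077$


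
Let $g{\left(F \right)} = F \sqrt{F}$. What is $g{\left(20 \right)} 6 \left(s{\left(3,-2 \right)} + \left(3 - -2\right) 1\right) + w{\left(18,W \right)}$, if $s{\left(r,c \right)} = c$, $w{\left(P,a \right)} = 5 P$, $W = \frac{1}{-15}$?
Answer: $90 + 720 \sqrt{5} \approx 1700.0$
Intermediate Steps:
$W = - \frac{1}{15} \approx -0.066667$
$g{\left(F \right)} = F^{\frac{3}{2}}$
$g{\left(20 \right)} 6 \left(s{\left(3,-2 \right)} + \left(3 - -2\right) 1\right) + w{\left(18,W \right)} = 20^{\frac{3}{2}} \cdot 6 \left(-2 + \left(3 - -2\right) 1\right) + 5 \cdot 18 = 40 \sqrt{5} \cdot 6 \left(-2 + \left(3 + 2\right) 1\right) + 90 = 40 \sqrt{5} \cdot 6 \left(-2 + 5 \cdot 1\right) + 90 = 40 \sqrt{5} \cdot 6 \left(-2 + 5\right) + 90 = 40 \sqrt{5} \cdot 6 \cdot 3 + 90 = 40 \sqrt{5} \cdot 18 + 90 = 720 \sqrt{5} + 90 = 90 + 720 \sqrt{5}$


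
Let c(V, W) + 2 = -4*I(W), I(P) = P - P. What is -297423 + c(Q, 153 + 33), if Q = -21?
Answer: -297425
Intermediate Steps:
I(P) = 0
c(V, W) = -2 (c(V, W) = -2 - 4*0 = -2 + 0 = -2)
-297423 + c(Q, 153 + 33) = -297423 - 2 = -297425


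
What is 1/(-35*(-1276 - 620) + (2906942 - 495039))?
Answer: 1/2478263 ≈ 4.0351e-7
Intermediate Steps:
1/(-35*(-1276 - 620) + (2906942 - 495039)) = 1/(-35*(-1896) + 2411903) = 1/(66360 + 2411903) = 1/2478263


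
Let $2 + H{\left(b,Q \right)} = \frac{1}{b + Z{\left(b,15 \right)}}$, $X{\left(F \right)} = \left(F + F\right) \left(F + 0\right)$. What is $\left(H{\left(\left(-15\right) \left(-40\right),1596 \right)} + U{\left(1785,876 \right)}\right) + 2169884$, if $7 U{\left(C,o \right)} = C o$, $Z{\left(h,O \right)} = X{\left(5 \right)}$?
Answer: $\frac{1555620301}{650} \approx 2.3933 \cdot 10^{6}$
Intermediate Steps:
$X{\left(F \right)} = 2 F^{2}$ ($X{\left(F \right)} = 2 F F = 2 F^{2}$)
$Z{\left(h,O \right)} = 50$ ($Z{\left(h,O \right)} = 2 \cdot 5^{2} = 2 \cdot 25 = 50$)
$H{\left(b,Q \right)} = -2 + \frac{1}{50 + b}$ ($H{\left(b,Q \right)} = -2 + \frac{1}{b + 50} = -2 + \frac{1}{50 + b}$)
$U{\left(C,o \right)} = \frac{C o}{7}$
$\left(H{\left(\left(-15\right) \left(-40\right),1596 \right)} + U{\left(1785,876 \right)}\right) + 2169884 = \left(\frac{-99 - 2 \left(\left(-15\right) \left(-40\right)\right)}{50 - -600} + \frac{1}{7} \cdot 1785 \cdot 876\right) + 2169884 = \left(\frac{-99 - 1200}{50 + 600} + 223380\right) + 2169884 = \left(\frac{-99 - 1200}{650} + 223380\right) + 2169884 = \left(\frac{1}{650} \left(-1299\right) + 223380\right) + 2169884 = \left(- \frac{1299}{650} + 223380\right) + 2169884 = \frac{145195701}{650} + 2169884 = \frac{1555620301}{650}$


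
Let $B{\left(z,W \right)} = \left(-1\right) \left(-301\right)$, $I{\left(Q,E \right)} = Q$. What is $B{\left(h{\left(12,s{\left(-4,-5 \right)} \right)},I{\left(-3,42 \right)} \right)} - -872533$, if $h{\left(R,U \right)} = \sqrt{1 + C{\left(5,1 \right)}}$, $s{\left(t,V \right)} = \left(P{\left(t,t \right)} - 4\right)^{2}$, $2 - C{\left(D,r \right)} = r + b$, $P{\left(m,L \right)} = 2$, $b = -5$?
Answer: $872834$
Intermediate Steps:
$C{\left(D,r \right)} = 7 - r$ ($C{\left(D,r \right)} = 2 - \left(r - 5\right) = 2 - \left(-5 + r\right) = 7 - r$)
$s{\left(t,V \right)} = 4$ ($s{\left(t,V \right)} = \left(2 - 4\right)^{2} = \left(-2\right)^{2} = 4$)
$h{\left(R,U \right)} = \sqrt{7}$ ($h{\left(R,U \right)} = \sqrt{1 + \left(7 - 1\right)} = \sqrt{1 + 6} = \sqrt{7}$)
$B{\left(z,W \right)} = 301$
$B{\left(h{\left(12,s{\left(-4,-5 \right)} \right)},I{\left(-3,42 \right)} \right)} - -872533 = 301 - -872533 = 301 + 872533 = 872834$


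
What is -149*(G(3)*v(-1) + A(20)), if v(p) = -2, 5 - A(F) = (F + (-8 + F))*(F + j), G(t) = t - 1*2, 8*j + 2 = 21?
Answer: 106237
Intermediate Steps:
j = 19/8 (j = -¼ + (⅛)*21 = -¼ + 21/8 = 19/8 ≈ 2.3750)
G(t) = -2 + t (G(t) = t - 2 = -2 + t)
A(F) = 5 - (-8 + 2*F)*(19/8 + F) (A(F) = 5 - (F + (-8 + F))*(F + 19/8) = 5 - (-8 + 2*F)*(19/8 + F))
-149*(G(3)*v(-1) + A(20)) = -149*((-2 + 3)*(-2) + (24 - 2*20² + (13/4)*20)) = -149*(1*(-2) + (24 - 2*400 + 65)) = -149*(-2 + (24 - 800 + 65)) = -149*(-2 - 711) = -149*(-713) = 106237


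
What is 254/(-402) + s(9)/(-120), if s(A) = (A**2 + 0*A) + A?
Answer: -1111/804 ≈ -1.3818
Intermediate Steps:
s(A) = A + A**2 (s(A) = (A**2 + 0) + A = A**2 + A = A + A**2)
254/(-402) + s(9)/(-120) = 254/(-402) + (9*(1 + 9))/(-120) = 254*(-1/402) + (9*10)*(-1/120) = -127/201 + 90*(-1/120) = -127/201 - 3/4 = -1111/804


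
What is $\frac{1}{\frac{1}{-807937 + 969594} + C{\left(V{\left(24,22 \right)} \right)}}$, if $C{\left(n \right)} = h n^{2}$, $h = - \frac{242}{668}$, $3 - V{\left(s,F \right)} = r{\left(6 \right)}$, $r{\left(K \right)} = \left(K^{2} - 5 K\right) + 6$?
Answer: $- \frac{53993438}{1584399923} \approx -0.034078$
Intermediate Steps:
$r{\left(K \right)} = 6 + K^{2} - 5 K$
$V{\left(s,F \right)} = -9$ ($V{\left(s,F \right)} = 3 - \left(6 + 6^{2} - 30\right) = 3 - \left(6 + 36 - 30\right) = 3 - 12 = -9$)
$h = - \frac{121}{334}$ ($h = \left(-242\right) \frac{1}{668} = - \frac{121}{334} \approx -0.36228$)
$C{\left(n \right)} = - \frac{121 n^{2}}{334}$
$\frac{1}{\frac{1}{-807937 + 969594} + C{\left(V{\left(24,22 \right)} \right)}} = \frac{1}{\frac{1}{-807937 + 969594} - \frac{121 \left(-9\right)^{2}}{334}} = \frac{1}{\frac{1}{161657} - \frac{9801}{334}} = \frac{1}{- \frac{1584399923}{53993438}} = - \frac{53993438}{1584399923}$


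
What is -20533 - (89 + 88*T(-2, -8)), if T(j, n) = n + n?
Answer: -19214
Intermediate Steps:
T(j, n) = 2*n
-20533 - (89 + 88*T(-2, -8)) = -20533 - (89 + 88*(2*(-8))) = -20533 - (89 + 88*(-16)) = -20533 - (89 - 1408) = -20533 - 1*(-1319) = -20533 + 1319 = -19214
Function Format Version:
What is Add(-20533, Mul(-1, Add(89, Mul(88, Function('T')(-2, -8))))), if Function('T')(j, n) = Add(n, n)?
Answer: -19214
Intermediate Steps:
Function('T')(j, n) = Mul(2, n)
Add(-20533, Mul(-1, Add(89, Mul(88, Function('T')(-2, -8))))) = Add(-20533, Mul(-1, Add(89, Mul(88, Mul(2, -8))))) = Add(-20533, Mul(-1, Add(89, Mul(88, -16)))) = Add(-20533, Mul(-1, Add(89, -1408))) = Add(-20533, Mul(-1, -1319)) = Add(-20533, 1319) = -19214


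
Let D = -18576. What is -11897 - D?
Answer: 6679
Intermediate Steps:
-11897 - D = -11897 - 1*(-18576) = -11897 + 18576 = 6679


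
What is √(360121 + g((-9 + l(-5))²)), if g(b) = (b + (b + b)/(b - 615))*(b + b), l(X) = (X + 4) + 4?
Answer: √13510363033/193 ≈ 602.25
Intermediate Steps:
l(X) = 8 + X (l(X) = (4 + X) + 4 = 8 + X)
g(b) = 2*b*(b + 2*b/(-615 + b)) (g(b) = (b + (2*b)/(-615 + b))*(2*b) = (b + 2*b/(-615 + b))*(2*b) = 2*b*(b + 2*b/(-615 + b)))
√(360121 + g((-9 + l(-5))²)) = √(360121 + 2*((-9 + (8 - 5))²)²*(-613 + (-9 + (8 - 5))²)/(-615 + (-9 + (8 - 5))²)) = √(360121 + 2*((-9 + 3)²)²*(-613 + (-9 + 3)²)/(-615 + (-9 + 3)²)) = √(360121 + 2*((-6)²)²*(-613 + (-6)²)/(-615 + (-6)²)) = √(360121 + 2*36²*(-613 + 36)/(-615 + 36)) = √(360121 + 2*1296*(-577)/(-579)) = √(360121 + 2*1296*(-1/579)*(-577)) = √(360121 + 498528/193) = √(70001881/193) = √13510363033/193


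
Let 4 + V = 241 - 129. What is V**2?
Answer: 11664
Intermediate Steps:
V = 108 (V = -4 + (241 - 129) = -4 + 112 = 108)
V**2 = 108**2 = 11664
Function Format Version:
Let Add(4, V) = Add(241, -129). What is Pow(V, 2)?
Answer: 11664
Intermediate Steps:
V = 108 (V = Add(-4, Add(241, -129)) = Add(-4, 112) = 108)
Pow(V, 2) = Pow(108, 2) = 11664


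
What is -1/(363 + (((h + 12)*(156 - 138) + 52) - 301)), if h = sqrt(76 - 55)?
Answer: -55/17016 + sqrt(21)/5672 ≈ -0.0024243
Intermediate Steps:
h = sqrt(21) ≈ 4.5826
-1/(363 + (((h + 12)*(156 - 138) + 52) - 301)) = -1/(363 + (((sqrt(21) + 12)*(156 - 138) + 52) - 301)) = -1/(363 + (((12 + sqrt(21))*18 + 52) - 301)) = -1/(363 + (((216 + 18*sqrt(21)) + 52) - 301)) = -1/(363 + ((268 + 18*sqrt(21)) - 301)) = -1/(363 + (-33 + 18*sqrt(21))) = -1/(330 + 18*sqrt(21))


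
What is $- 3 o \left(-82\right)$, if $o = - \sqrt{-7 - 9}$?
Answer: $- 984 i \approx - 984.0 i$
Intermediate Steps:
$o = - 4 i$ ($o = - \sqrt{-16} = - 4 i \approx - 4.0 i$)
$- 3 o \left(-82\right) = - 3 \left(- 4 i\right) \left(-82\right) = 12 i \left(-82\right) = - 984 i$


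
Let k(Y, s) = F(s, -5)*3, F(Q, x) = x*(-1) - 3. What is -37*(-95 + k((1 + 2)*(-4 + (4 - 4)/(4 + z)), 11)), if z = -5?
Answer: 3293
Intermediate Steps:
F(Q, x) = -3 - x (F(Q, x) = -x - 3 = -3 - x)
k(Y, s) = 6 (k(Y, s) = (-3 - 1*(-5))*3 = (-3 + 5)*3 = 2*3 = 6)
-37*(-95 + k((1 + 2)*(-4 + (4 - 4)/(4 + z)), 11)) = -37*(-95 + 6) = -37*(-89) = 3293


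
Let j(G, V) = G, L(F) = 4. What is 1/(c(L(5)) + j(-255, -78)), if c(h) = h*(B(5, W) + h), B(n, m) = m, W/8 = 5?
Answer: -1/79 ≈ -0.012658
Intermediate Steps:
W = 40 (W = 8*5 = 40)
c(h) = h*(40 + h)
1/(c(L(5)) + j(-255, -78)) = 1/(4*(40 + 4) - 255) = 1/(4*44 - 255) = 1/(176 - 255) = 1/(-79) = -1/79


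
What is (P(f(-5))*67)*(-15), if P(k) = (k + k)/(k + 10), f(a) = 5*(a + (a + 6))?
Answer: -4020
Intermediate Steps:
f(a) = 30 + 10*a (f(a) = 5*(a + (6 + a)) = 5*(6 + 2*a) = 30 + 10*a)
P(k) = 2*k/(10 + k) (P(k) = (2*k)/(10 + k) = 2*k/(10 + k))
(P(f(-5))*67)*(-15) = ((2*(30 + 10*(-5))/(10 + (30 + 10*(-5))))*67)*(-15) = ((2*(30 - 50)/(10 + (30 - 50)))*67)*(-15) = ((2*(-20)/(10 - 20))*67)*(-15) = ((2*(-20)/(-10))*67)*(-15) = ((2*(-20)*(-⅒))*67)*(-15) = (4*67)*(-15) = 268*(-15) = -4020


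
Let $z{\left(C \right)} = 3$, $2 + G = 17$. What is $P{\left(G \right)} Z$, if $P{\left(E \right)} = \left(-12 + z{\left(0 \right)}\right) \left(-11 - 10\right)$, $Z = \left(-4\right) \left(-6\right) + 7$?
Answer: $5859$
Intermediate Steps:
$G = 15$ ($G = -2 + 17 = 15$)
$Z = 31$ ($Z = 24 + 7 = 31$)
$P{\left(E \right)} = 189$ ($P{\left(E \right)} = \left(-12 + 3\right) \left(-11 - 10\right) = \left(-9\right) \left(-21\right) = 189$)
$P{\left(G \right)} Z = 189 \cdot 31 = 5859$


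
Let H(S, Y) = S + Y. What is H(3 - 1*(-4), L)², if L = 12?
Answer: 361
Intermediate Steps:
H(3 - 1*(-4), L)² = ((3 - 1*(-4)) + 12)² = ((3 + 4) + 12)² = (7 + 12)² = 19² = 361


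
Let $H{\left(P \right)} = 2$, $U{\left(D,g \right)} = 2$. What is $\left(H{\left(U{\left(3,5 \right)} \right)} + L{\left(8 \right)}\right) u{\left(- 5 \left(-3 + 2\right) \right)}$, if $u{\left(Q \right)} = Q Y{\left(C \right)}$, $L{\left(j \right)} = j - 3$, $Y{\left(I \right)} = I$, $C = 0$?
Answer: $0$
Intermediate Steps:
$L{\left(j \right)} = -3 + j$
$u{\left(Q \right)} = 0$ ($u{\left(Q \right)} = Q 0 = 0$)
$\left(H{\left(U{\left(3,5 \right)} \right)} + L{\left(8 \right)}\right) u{\left(- 5 \left(-3 + 2\right) \right)} = \left(2 + \left(-3 + 8\right)\right) 0 = \left(2 + 5\right) 0 = 7 \cdot 0 = 0$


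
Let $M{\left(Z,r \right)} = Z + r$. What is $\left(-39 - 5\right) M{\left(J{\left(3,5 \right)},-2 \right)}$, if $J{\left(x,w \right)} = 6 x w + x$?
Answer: $-4004$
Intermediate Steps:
$J{\left(x,w \right)} = x + 6 w x$ ($J{\left(x,w \right)} = 6 w x + x = x + 6 w x$)
$\left(-39 - 5\right) M{\left(J{\left(3,5 \right)},-2 \right)} = \left(-39 - 5\right) \left(3 \left(1 + 6 \cdot 5\right) - 2\right) = - 44 \left(3 \left(1 + 30\right) - 2\right) = - 44 \left(3 \cdot 31 - 2\right) = - 44 \left(93 - 2\right) = \left(-44\right) 91 = -4004$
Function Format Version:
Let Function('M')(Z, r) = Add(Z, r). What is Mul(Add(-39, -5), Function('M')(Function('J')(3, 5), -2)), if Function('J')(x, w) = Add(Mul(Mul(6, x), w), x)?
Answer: -4004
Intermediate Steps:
Function('J')(x, w) = Add(x, Mul(6, w, x)) (Function('J')(x, w) = Add(Mul(6, w, x), x) = Add(x, Mul(6, w, x)))
Mul(Add(-39, -5), Function('M')(Function('J')(3, 5), -2)) = Mul(Add(-39, -5), Add(Mul(3, Add(1, Mul(6, 5))), -2)) = Mul(-44, Add(Mul(3, Add(1, 30)), -2)) = Mul(-44, Add(Mul(3, 31), -2)) = Mul(-44, Add(93, -2)) = Mul(-44, 91) = -4004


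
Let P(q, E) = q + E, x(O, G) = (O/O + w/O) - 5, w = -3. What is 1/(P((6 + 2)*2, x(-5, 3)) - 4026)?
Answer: -5/20067 ≈ -0.00024917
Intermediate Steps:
x(O, G) = -4 - 3/O (x(O, G) = (O/O - 3/O) - 5 = (1 - 3/O) - 5 = -4 - 3/O)
P(q, E) = E + q
1/(P((6 + 2)*2, x(-5, 3)) - 4026) = 1/(((-4 - 3/(-5)) + (6 + 2)*2) - 4026) = 1/(((-4 - 3*(-⅕)) + 8*2) - 4026) = 1/(((-4 + ⅗) + 16) - 4026) = 1/((-17/5 + 16) - 4026) = 1/(63/5 - 4026) = 1/(-20067/5) = -5/20067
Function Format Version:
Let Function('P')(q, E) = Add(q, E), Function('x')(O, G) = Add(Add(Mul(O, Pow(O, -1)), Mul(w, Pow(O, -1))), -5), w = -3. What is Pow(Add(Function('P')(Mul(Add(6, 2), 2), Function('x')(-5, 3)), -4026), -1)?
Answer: Rational(-5, 20067) ≈ -0.00024917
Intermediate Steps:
Function('x')(O, G) = Add(-4, Mul(-3, Pow(O, -1))) (Function('x')(O, G) = Add(Add(Mul(O, Pow(O, -1)), Mul(-3, Pow(O, -1))), -5) = Add(Add(1, Mul(-3, Pow(O, -1))), -5) = Add(-4, Mul(-3, Pow(O, -1))))
Function('P')(q, E) = Add(E, q)
Pow(Add(Function('P')(Mul(Add(6, 2), 2), Function('x')(-5, 3)), -4026), -1) = Pow(Add(Add(Add(-4, Mul(-3, Pow(-5, -1))), Mul(Add(6, 2), 2)), -4026), -1) = Pow(Add(Add(Add(-4, Mul(-3, Rational(-1, 5))), Mul(8, 2)), -4026), -1) = Pow(Add(Add(Add(-4, Rational(3, 5)), 16), -4026), -1) = Pow(Add(Add(Rational(-17, 5), 16), -4026), -1) = Pow(Add(Rational(63, 5), -4026), -1) = Pow(Rational(-20067, 5), -1) = Rational(-5, 20067)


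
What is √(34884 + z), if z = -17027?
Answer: √17857 ≈ 133.63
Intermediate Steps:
√(34884 + z) = √(34884 - 17027) = √17857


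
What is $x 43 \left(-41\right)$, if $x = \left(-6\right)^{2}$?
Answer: $-63468$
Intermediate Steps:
$x = 36$
$x 43 \left(-41\right) = 36 \cdot 43 \left(-41\right) = 1548 \left(-41\right) = -63468$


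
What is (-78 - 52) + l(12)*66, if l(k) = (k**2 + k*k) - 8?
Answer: 18350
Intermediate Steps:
l(k) = -8 + 2*k**2 (l(k) = (k**2 + k**2) - 8 = 2*k**2 - 8 = -8 + 2*k**2)
(-78 - 52) + l(12)*66 = (-78 - 52) + (-8 + 2*12**2)*66 = -130 + (-8 + 2*144)*66 = -130 + (-8 + 288)*66 = -130 + 280*66 = -130 + 18480 = 18350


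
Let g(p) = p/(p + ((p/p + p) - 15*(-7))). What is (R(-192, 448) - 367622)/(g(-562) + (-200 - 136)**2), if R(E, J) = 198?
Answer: -187018816/57464345 ≈ -3.2545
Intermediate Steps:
g(p) = p/(106 + 2*p) (g(p) = p/(p + ((1 + p) + 105)) = p/(p + (106 + p)) = p/(106 + 2*p))
(R(-192, 448) - 367622)/(g(-562) + (-200 - 136)**2) = (198 - 367622)/((1/2)*(-562)/(53 - 562) + (-200 - 136)**2) = -367424/((1/2)*(-562)/(-509) + (-336)**2) = -367424/((1/2)*(-562)*(-1/509) + 112896) = -367424/(281/509 + 112896) = -367424/57464345/509 = -367424*509/57464345 = -187018816/57464345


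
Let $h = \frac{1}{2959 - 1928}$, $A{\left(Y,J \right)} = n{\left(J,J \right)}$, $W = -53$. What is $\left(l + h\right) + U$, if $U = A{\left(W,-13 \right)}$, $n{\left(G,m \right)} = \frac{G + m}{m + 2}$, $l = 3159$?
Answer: $\frac{35853036}{11341} \approx 3161.4$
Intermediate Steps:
$n{\left(G,m \right)} = \frac{G + m}{2 + m}$
$A{\left(Y,J \right)} = \frac{2 J}{2 + J}$ ($A{\left(Y,J \right)} = \frac{J + J}{2 + J} = \frac{2 J}{2 + J}$)
$h = \frac{1}{1031} \approx 0.00096993$
$U = \frac{26}{11}$ ($U = 2 \left(-13\right) \frac{1}{2 - 13} = 2 \left(-13\right) \frac{1}{-11} = 2 \left(-13\right) \left(- \frac{1}{11}\right) = \frac{26}{11} \approx 2.3636$)
$\left(l + h\right) + U = \left(3159 + \frac{1}{1031}\right) + \frac{26}{11} = \frac{3256930}{1031} + \frac{26}{11} = \frac{35853036}{11341}$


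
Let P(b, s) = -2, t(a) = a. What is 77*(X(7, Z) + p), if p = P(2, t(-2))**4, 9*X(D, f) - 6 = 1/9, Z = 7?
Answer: 104027/81 ≈ 1284.3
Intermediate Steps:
X(D, f) = 55/81 (X(D, f) = 2/3 + (1/9)/9 = 2/3 + (1/9)*(1/9) = 2/3 + 1/81 = 55/81)
p = 16 (p = (-2)**4 = 16)
77*(X(7, Z) + p) = 77*(55/81 + 16) = 77*(1351/81) = 104027/81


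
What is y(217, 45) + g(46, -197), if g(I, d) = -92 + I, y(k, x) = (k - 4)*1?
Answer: 167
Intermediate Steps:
y(k, x) = -4 + k (y(k, x) = (-4 + k)*1 = -4 + k)
y(217, 45) + g(46, -197) = (-4 + 217) + (-92 + 46) = 213 - 46 = 167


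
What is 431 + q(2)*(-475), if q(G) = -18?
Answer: 8981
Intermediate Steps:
431 + q(2)*(-475) = 431 - 18*(-475) = 431 + 8550 = 8981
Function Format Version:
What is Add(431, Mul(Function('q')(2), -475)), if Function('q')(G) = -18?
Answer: 8981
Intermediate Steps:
Add(431, Mul(Function('q')(2), -475)) = Add(431, Mul(-18, -475)) = Add(431, 8550) = 8981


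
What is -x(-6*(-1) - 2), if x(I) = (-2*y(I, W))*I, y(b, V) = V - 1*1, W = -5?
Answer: -48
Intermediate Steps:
y(b, V) = -1 + V (y(b, V) = V - 1 = -1 + V)
x(I) = 12*I (x(I) = (-2*(-1 - 5))*I = (-2*(-6))*I = 12*I)
-x(-6*(-1) - 2) = -12*(-6*(-1) - 2) = -12*(6 - 2) = -12*4 = -1*48 = -48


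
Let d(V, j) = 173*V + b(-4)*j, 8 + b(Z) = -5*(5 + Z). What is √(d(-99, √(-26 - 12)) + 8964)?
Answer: √(-8163 - 13*I*√38) ≈ 0.4435 - 90.35*I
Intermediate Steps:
b(Z) = -33 - 5*Z (b(Z) = -8 - 5*(5 + Z) = -8 + (-25 - 5*Z) = -33 - 5*Z)
d(V, j) = -13*j + 173*V (d(V, j) = 173*V + (-33 - 5*(-4))*j = 173*V + (-33 + 20)*j = 173*V - 13*j = -13*j + 173*V)
√(d(-99, √(-26 - 12)) + 8964) = √((-13*√(-26 - 12) + 173*(-99)) + 8964) = √((-13*I*√38 - 17127) + 8964) = √((-17127 - 13*I*√38) + 8964) = √(-8163 - 13*I*√38)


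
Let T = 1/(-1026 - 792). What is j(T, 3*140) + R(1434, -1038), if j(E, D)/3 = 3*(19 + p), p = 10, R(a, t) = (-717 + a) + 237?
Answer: 1215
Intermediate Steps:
R(a, t) = -480 + a
T = -1/1818 (T = 1/(-1818) = -1/1818 ≈ -0.00055005)
j(E, D) = 261 (j(E, D) = 3*(3*(19 + 10)) = 3*(3*29) = 3*87 = 261)
j(T, 3*140) + R(1434, -1038) = 261 + (-480 + 1434) = 261 + 954 = 1215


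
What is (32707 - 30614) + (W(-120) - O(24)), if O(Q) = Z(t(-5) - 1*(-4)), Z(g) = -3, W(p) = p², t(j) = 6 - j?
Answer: 16496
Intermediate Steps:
O(Q) = -3
(32707 - 30614) + (W(-120) - O(24)) = (32707 - 30614) + ((-120)² - 1*(-3)) = 2093 + (14400 + 3) = 2093 + 14403 = 16496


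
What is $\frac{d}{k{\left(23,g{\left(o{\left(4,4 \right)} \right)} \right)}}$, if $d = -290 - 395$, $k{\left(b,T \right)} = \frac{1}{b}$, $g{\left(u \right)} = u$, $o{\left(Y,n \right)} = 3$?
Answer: $-15755$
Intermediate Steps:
$d = -685$
$\frac{d}{k{\left(23,g{\left(o{\left(4,4 \right)} \right)} \right)}} = - \frac{685}{\frac{1}{23}} = - 685 \frac{1}{\frac{1}{23}} = \left(-685\right) 23 = -15755$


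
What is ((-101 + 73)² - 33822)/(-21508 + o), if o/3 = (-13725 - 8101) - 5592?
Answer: 16519/51881 ≈ 0.31840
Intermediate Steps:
o = -82254 (o = 3*((-13725 - 8101) - 5592) = 3*(-21826 - 5592) = 3*(-27418) = -82254)
((-101 + 73)² - 33822)/(-21508 + o) = ((-101 + 73)² - 33822)/(-21508 - 82254) = ((-28)² - 33822)/(-103762) = (784 - 33822)*(-1/103762) = -33038*(-1/103762) = 16519/51881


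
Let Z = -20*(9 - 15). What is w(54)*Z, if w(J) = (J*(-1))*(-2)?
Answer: 12960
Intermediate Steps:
w(J) = 2*J (w(J) = -J*(-2) = 2*J)
Z = 120 (Z = -20*(-6) = 120)
w(54)*Z = (2*54)*120 = 108*120 = 12960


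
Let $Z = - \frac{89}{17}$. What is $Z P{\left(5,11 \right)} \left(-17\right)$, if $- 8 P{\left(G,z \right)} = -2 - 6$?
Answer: $89$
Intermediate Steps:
$P{\left(G,z \right)} = 1$ ($P{\left(G,z \right)} = - \frac{-2 - 6}{8} = \left(- \frac{1}{8}\right) \left(-8\right) = 1$)
$Z = - \frac{89}{17}$ ($Z = \left(-89\right) \frac{1}{17} = - \frac{89}{17} \approx -5.2353$)
$Z P{\left(5,11 \right)} \left(-17\right) = \left(- \frac{89}{17}\right) 1 \left(-17\right) = \left(- \frac{89}{17}\right) \left(-17\right) = 89$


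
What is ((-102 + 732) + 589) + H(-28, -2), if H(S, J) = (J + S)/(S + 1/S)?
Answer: 191551/157 ≈ 1220.1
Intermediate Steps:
H(S, J) = (J + S)/(S + 1/S)
((-102 + 732) + 589) + H(-28, -2) = ((-102 + 732) + 589) - 28*(-2 - 28)/(1 + (-28)**2) = (630 + 589) - 28*(-30)/(1 + 784) = 1219 - 28*(-30)/785 = 1219 - 28*1/785*(-30) = 1219 + 168/157 = 191551/157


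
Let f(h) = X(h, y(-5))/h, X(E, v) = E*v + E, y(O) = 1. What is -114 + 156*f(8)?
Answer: 198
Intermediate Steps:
X(E, v) = E + E*v
f(h) = 2 (f(h) = (h*(1 + 1))/h = (h*2)/h = (2*h)/h = 2)
-114 + 156*f(8) = -114 + 156*2 = -114 + 312 = 198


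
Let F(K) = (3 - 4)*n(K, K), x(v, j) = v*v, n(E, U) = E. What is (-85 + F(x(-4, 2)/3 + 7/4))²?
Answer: 1221025/144 ≈ 8479.3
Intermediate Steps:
x(v, j) = v²
F(K) = -K (F(K) = (3 - 4)*K = -K)
(-85 + F(x(-4, 2)/3 + 7/4))² = (-85 - ((-4)²/3 + 7/4))² = (-85 - (16*(⅓) + 7*(¼)))² = (-85 - (16/3 + 7/4))² = (-85 - 1*85/12)² = (-85 - 85/12)² = (-1105/12)² = 1221025/144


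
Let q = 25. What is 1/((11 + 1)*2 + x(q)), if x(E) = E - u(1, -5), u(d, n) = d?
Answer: 1/48 ≈ 0.020833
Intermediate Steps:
x(E) = -1 + E (x(E) = E - 1*1 = E - 1 = -1 + E)
1/((11 + 1)*2 + x(q)) = 1/((11 + 1)*2 + (-1 + 25)) = 1/(12*2 + 24) = 1/(24 + 24) = 1/48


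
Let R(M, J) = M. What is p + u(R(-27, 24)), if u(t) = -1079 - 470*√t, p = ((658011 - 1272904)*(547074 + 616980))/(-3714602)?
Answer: 355880300332/1857301 - 1410*I*√3 ≈ 1.9161e+5 - 2442.2*I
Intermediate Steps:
p = 357884328111/1857301 (p = -614893*1164054*(-1/3714602) = -715768656222*(-1/3714602) = 357884328111/1857301 ≈ 1.9269e+5)
u(t) = -1079 - 470*√t
p + u(R(-27, 24)) = 357884328111/1857301 + (-1079 - 1410*I*√3) = 355880300332/1857301 - 1410*I*√3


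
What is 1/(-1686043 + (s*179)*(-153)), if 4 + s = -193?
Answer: 1/3709196 ≈ 2.6960e-7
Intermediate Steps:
s = -197 (s = -4 - 193 = -197)
1/(-1686043 + (s*179)*(-153)) = 1/(-1686043 - 197*179*(-153)) = 1/(-1686043 - 35263*(-153)) = 1/(-1686043 + 5395239) = 1/3709196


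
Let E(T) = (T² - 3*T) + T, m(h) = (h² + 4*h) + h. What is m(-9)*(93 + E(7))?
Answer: 4608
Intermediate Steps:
m(h) = h² + 5*h
E(T) = T² - 2*T
m(-9)*(93 + E(7)) = (-9*(5 - 9))*(93 + 7*(-2 + 7)) = (-9*(-4))*(93 + 7*5) = 36*(93 + 35) = 36*128 = 4608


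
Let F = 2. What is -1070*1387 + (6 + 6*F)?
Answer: -1484072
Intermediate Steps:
-1070*1387 + (6 + 6*F) = -1070*1387 + (6 + 6*2) = -1484090 + (6 + 12) = -1484090 + 18 = -1484072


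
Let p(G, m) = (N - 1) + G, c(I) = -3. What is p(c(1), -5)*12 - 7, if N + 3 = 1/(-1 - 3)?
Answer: -94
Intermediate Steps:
N = -13/4 (N = -3 + 1/(-1 - 3) = -3 + 1/(-4) = -3 - 1/4 = -13/4 ≈ -3.2500)
p(G, m) = -17/4 + G (p(G, m) = (-13/4 - 1) + G = -17/4 + G)
p(c(1), -5)*12 - 7 = (-17/4 - 3)*12 - 7 = -29/4*12 - 7 = -87 - 7 = -94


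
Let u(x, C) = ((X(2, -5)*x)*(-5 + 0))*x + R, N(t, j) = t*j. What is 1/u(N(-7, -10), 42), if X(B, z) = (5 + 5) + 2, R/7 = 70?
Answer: -1/293510 ≈ -3.4070e-6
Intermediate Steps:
R = 490 (R = 7*70 = 490)
N(t, j) = j*t
X(B, z) = 12 (X(B, z) = 10 + 2 = 12)
u(x, C) = 490 - 60*x² (u(x, C) = ((12*x)*(-5 + 0))*x + 490 = ((12*x)*(-5))*x + 490 = (-60*x)*x + 490 = -60*x² + 490 = 490 - 60*x²)
1/u(N(-7, -10), 42) = 1/(490 - 60*(-10*(-7))²) = 1/(490 - 60*70²) = 1/(490 - 60*4900) = 1/(490 - 294000) = 1/(-293510) = -1/293510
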